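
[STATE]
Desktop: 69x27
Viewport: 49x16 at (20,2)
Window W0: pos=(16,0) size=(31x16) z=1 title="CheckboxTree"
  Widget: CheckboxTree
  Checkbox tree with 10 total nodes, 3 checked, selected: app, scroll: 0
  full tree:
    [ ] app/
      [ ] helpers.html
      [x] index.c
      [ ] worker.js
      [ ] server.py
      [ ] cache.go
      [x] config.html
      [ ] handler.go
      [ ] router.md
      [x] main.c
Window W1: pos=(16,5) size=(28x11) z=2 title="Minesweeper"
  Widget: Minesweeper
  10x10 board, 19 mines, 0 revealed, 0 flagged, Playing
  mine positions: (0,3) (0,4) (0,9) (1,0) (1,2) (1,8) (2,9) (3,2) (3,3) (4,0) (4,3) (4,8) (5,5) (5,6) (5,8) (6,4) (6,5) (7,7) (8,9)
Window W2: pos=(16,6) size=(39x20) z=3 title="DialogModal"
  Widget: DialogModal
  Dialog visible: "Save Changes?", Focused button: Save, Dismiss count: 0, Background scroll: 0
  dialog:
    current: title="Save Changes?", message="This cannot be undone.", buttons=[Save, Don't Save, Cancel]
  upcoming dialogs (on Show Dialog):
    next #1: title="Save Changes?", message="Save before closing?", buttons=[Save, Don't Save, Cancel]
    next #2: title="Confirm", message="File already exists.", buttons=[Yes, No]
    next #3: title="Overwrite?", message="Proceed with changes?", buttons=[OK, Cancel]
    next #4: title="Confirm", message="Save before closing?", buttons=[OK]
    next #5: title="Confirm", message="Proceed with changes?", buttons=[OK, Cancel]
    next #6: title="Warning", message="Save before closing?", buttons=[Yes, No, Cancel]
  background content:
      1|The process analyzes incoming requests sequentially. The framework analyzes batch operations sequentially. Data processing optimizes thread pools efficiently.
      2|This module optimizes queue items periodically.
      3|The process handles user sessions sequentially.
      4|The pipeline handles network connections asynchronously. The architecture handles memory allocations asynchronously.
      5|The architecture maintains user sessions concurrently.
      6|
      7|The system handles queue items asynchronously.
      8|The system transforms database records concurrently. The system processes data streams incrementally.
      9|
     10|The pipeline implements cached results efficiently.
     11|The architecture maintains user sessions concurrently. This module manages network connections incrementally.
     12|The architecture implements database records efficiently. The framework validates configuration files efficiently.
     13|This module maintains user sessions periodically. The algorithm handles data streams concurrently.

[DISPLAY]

──────────────────────────┨                      
] app/                    ┃                      
[ ] helpers.html          ┃                      
━━━━━━━━━━━━━━━━━━━━━━━┓  ┃                      
━━━━━━━━━━━━━━━━━━━━━━━━━━━━━━━━━━┓              
alogModal                         ┃              
──────────────────────────────────┨              
 process analyzes incoming request┃              
s module optimizes queue items per┃              
 process handles user sessions seq┃              
 pipeline handles network connecti┃              
 architecture maintains user sessi┃              
──────────────────────────────┐   ┃              
        Save Changes?         │nch┃              
    This cannot be undone.    │ord┃              
 [Save]  Don't Save   Cancel  │   ┃              


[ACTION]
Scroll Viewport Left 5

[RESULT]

 ┠─────────────────────────────┨                 
 ┃>[-] app/                    ┃                 
 ┃   [ ] helpers.html          ┃                 
 ┏━━━━━━━━━━━━━━━━━━━━━━━━━━┓  ┃                 
 ┏━━━━━━━━━━━━━━━━━━━━━━━━━━━━━━━━━━━━━┓         
 ┃ DialogModal                         ┃         
 ┠─────────────────────────────────────┨         
 ┃The process analyzes incoming request┃         
 ┃This module optimizes queue items per┃         
 ┃The process handles user sessions seq┃         
 ┃The pipeline handles network connecti┃         
 ┃The architecture maintains user sessi┃         
 ┃  ┌──────────────────────────────┐   ┃         
 ┃Th│        Save Changes?         │nch┃         
 ┃Th│    This cannot be undone.    │ord┃         
 ┃  │ [Save]  Don't Save   Cancel  │   ┃         


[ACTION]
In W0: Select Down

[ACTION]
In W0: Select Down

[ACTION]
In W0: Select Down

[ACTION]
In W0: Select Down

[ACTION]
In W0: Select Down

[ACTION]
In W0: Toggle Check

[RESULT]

 ┠─────────────────────────────┨                 
 ┃ [-] app/                    ┃                 
 ┃   [ ] helpers.html          ┃                 
 ┏━━━━━━━━━━━━━━━━━━━━━━━━━━┓  ┃                 
 ┏━━━━━━━━━━━━━━━━━━━━━━━━━━━━━━━━━━━━━┓         
 ┃ DialogModal                         ┃         
 ┠─────────────────────────────────────┨         
 ┃The process analyzes incoming request┃         
 ┃This module optimizes queue items per┃         
 ┃The process handles user sessions seq┃         
 ┃The pipeline handles network connecti┃         
 ┃The architecture maintains user sessi┃         
 ┃  ┌──────────────────────────────┐   ┃         
 ┃Th│        Save Changes?         │nch┃         
 ┃Th│    This cannot be undone.    │ord┃         
 ┃  │ [Save]  Don't Save   Cancel  │   ┃         


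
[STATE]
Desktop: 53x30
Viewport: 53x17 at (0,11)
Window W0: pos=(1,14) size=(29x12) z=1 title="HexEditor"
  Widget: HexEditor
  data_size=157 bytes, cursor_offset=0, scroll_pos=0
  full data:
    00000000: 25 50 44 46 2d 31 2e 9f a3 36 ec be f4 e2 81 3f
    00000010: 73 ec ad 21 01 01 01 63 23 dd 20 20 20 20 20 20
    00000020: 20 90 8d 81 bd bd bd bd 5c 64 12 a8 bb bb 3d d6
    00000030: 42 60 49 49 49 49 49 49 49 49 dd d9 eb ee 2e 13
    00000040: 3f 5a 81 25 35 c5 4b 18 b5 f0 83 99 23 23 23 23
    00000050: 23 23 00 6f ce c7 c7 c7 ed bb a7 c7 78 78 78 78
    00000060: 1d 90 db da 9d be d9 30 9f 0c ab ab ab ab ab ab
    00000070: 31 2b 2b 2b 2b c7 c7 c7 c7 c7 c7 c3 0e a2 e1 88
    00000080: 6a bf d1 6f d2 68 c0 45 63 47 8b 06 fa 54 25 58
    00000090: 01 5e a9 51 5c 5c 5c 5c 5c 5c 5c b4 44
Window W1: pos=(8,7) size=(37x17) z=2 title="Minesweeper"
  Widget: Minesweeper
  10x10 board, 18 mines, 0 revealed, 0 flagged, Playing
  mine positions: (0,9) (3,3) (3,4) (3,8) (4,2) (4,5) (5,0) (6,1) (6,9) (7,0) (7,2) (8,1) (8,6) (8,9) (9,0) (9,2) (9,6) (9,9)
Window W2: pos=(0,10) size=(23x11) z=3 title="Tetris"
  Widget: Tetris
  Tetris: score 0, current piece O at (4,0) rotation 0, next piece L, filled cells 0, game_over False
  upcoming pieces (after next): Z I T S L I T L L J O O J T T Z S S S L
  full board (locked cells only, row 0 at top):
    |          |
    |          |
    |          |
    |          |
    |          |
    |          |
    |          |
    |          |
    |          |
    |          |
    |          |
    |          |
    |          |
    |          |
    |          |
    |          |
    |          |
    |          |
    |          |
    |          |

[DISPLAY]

┃ Tetris              ┃                     ┃        
┠─────────────────────┨                     ┃        
┃          │Next:     ┃                     ┃        
┃          │  ▒       ┃                     ┃        
┃          │▒▒▒       ┃                     ┃        
┃          │          ┃                     ┃        
┃          │          ┃                     ┃        
┃          │          ┃                     ┃        
┃          │Score:    ┃                     ┃        
┗━━━━━━━━━━━━━━━━━━━━━┛                     ┃        
 ┃000000┃                                   ┃        
 ┃000000┃                                   ┃        
 ┃000000┗━━━━━━━━━━━━━━━━━━━━━━━━━━━━━━━━━━━┛        
 ┃00000070  31 2b 2b 2b 2b c7┃                       
 ┗━━━━━━━━━━━━━━━━━━━━━━━━━━━┛                       
                                                     
                                                     


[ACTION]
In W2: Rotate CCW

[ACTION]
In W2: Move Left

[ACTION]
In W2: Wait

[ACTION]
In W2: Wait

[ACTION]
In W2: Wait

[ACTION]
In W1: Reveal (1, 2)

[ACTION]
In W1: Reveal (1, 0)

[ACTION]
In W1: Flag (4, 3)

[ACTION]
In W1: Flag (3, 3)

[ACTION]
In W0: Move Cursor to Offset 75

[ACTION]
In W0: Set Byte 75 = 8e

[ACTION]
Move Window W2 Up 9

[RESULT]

┗━━━━━━━━━━━━━━━━━━━━━┛                     ┃        
        ┃  1221 11■                         ┃        
        ┃ 12⚑■211■■                         ┃        
 ┏━━━━━━┃12■⚑■■■■■■                         ┃        
 ┃ HexEd┃■■■■■■■■■■                         ┃        
 ┠──────┃■■■■■■■■■■                         ┃        
 ┃000000┃■■■■■■■■■■                         ┃        
 ┃000000┃■■■■■■■■■■                         ┃        
 ┃000000┃■■■■■■■■■■                         ┃        
 ┃000000┃                                   ┃        
 ┃000000┃                                   ┃        
 ┃000000┃                                   ┃        
 ┃000000┗━━━━━━━━━━━━━━━━━━━━━━━━━━━━━━━━━━━┛        
 ┃00000070  31 2b 2b 2b 2b c7┃                       
 ┗━━━━━━━━━━━━━━━━━━━━━━━━━━━┛                       
                                                     
                                                     


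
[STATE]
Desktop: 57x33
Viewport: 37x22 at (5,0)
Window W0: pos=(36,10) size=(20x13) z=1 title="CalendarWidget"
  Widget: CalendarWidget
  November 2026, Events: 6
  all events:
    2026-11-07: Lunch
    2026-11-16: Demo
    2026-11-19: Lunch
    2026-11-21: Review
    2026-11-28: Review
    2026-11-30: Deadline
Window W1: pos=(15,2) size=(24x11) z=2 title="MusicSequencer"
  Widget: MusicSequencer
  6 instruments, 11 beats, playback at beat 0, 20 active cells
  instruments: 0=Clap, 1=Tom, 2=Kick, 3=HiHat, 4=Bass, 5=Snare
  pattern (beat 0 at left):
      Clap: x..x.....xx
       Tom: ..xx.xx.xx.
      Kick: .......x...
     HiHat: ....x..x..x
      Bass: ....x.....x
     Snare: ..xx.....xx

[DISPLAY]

                                     
                                     
          ┏━━━━━━━━━━━━━━━━━━━━━━┓   
          ┃ MusicSequencer       ┃   
          ┠──────────────────────┨   
          ┃      ▼1234567890     ┃   
          ┃  Clap█··█·····██     ┃   
          ┃   Tom··██·██·██·     ┃   
          ┃  Kick·······█···     ┃   
          ┃ HiHat····█··█··█     ┃   
          ┃  Bass····█·····█     ┃━━━
          ┃ Snare··██·····██     ┃ale
          ┗━━━━━━━━━━━━━━━━━━━━━━┛───
                               ┃  Nov
                               ┃Mo Tu
                               ┃     
                               ┃ 2  3
                               ┃ 9 10
                               ┃16* 1
                               ┃23 24
                               ┃30*  
                               ┃     


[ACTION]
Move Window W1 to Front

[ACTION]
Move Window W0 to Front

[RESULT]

                                     
                                     
          ┏━━━━━━━━━━━━━━━━━━━━━━┓   
          ┃ MusicSequencer       ┃   
          ┠──────────────────────┨   
          ┃      ▼1234567890     ┃   
          ┃  Clap█··█·····██     ┃   
          ┃   Tom··██·██·██·     ┃   
          ┃  Kick·······█···     ┃   
          ┃ HiHat····█··█··█     ┃   
          ┃  Bass····█·····█   ┏━━━━━
          ┃ Snare··██·····██   ┃ Cale
          ┗━━━━━━━━━━━━━━━━━━━━┠─────
                               ┃  Nov
                               ┃Mo Tu
                               ┃     
                               ┃ 2  3
                               ┃ 9 10
                               ┃16* 1
                               ┃23 24
                               ┃30*  
                               ┃     


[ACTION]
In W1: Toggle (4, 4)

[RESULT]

                                     
                                     
          ┏━━━━━━━━━━━━━━━━━━━━━━┓   
          ┃ MusicSequencer       ┃   
          ┠──────────────────────┨   
          ┃      ▼1234567890     ┃   
          ┃  Clap█··█·····██     ┃   
          ┃   Tom··██·██·██·     ┃   
          ┃  Kick·······█···     ┃   
          ┃ HiHat····█··█··█     ┃   
          ┃  Bass··········█   ┏━━━━━
          ┃ Snare··██·····██   ┃ Cale
          ┗━━━━━━━━━━━━━━━━━━━━┠─────
                               ┃  Nov
                               ┃Mo Tu
                               ┃     
                               ┃ 2  3
                               ┃ 9 10
                               ┃16* 1
                               ┃23 24
                               ┃30*  
                               ┃     


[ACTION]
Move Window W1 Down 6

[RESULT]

                                     
                                     
                                     
                                     
                                     
                                     
                                     
                                     
          ┏━━━━━━━━━━━━━━━━━━━━━━┓   
          ┃ MusicSequencer       ┃   
          ┠────────────────────┏━━━━━
          ┃      ▼1234567890   ┃ Cale
          ┃  Clap█··█·····██   ┠─────
          ┃   Tom··██·██·██·   ┃  Nov
          ┃  Kick·······█···   ┃Mo Tu
          ┃ HiHat····█··█··█   ┃     
          ┃  Bass··········█   ┃ 2  3
          ┃ Snare··██·····██   ┃ 9 10
          ┗━━━━━━━━━━━━━━━━━━━━┃16* 1
                               ┃23 24
                               ┃30*  
                               ┃     


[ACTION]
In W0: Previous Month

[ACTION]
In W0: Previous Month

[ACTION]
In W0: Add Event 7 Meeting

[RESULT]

                                     
                                     
                                     
                                     
                                     
                                     
                                     
                                     
          ┏━━━━━━━━━━━━━━━━━━━━━━┓   
          ┃ MusicSequencer       ┃   
          ┠────────────────────┏━━━━━
          ┃      ▼1234567890   ┃ Cale
          ┃  Clap█··█·····██   ┠─────
          ┃   Tom··██·██·██·   ┃  Sep
          ┃  Kick·······█···   ┃Mo Tu
          ┃ HiHat····█··█··█   ┃    1
          ┃  Bass··········█   ┃ 7*  
          ┃ Snare··██·····██   ┃14 15
          ┗━━━━━━━━━━━━━━━━━━━━┃21 22
                               ┃28 29
                               ┃     
                               ┃     


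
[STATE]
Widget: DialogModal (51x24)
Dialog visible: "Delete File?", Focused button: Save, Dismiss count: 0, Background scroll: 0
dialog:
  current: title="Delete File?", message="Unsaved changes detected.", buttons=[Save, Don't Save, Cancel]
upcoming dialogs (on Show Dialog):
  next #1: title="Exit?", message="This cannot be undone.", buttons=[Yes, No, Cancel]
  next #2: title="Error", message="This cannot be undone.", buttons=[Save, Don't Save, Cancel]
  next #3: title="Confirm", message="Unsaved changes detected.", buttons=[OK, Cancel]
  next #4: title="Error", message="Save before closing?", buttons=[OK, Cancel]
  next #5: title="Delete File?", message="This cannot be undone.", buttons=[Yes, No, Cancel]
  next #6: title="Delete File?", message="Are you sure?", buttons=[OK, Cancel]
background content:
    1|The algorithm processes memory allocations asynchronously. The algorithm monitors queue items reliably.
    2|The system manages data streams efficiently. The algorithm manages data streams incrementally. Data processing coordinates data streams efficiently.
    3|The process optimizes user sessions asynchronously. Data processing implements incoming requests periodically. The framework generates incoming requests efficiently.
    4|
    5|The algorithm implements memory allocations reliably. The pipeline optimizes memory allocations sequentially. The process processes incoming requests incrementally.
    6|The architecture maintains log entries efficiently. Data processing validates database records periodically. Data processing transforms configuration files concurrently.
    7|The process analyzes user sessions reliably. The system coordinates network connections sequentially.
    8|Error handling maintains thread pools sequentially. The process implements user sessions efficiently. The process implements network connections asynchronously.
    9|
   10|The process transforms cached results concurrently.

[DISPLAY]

The algorithm processes memory allocations asynchro
The system manages data streams efficiently. The al
The process optimizes user sessions asynchronously.
                                                   
The algorithm implements memory allocations reliabl
The architecture maintains log entries efficiently.
The process analyzes user sessions reliably. The sy
Error handling maintains thread pools sequentially.
                                                   
The proce┌──────────────────────────────┐currently.
         │         Delete File?         │          
         │  Unsaved changes detected.   │          
         │ [Save]  Don't Save   Cancel  │          
         └──────────────────────────────┘          
                                                   
                                                   
                                                   
                                                   
                                                   
                                                   
                                                   
                                                   
                                                   
                                                   


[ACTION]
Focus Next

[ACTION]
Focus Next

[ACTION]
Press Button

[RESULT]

The algorithm processes memory allocations asynchro
The system manages data streams efficiently. The al
The process optimizes user sessions asynchronously.
                                                   
The algorithm implements memory allocations reliabl
The architecture maintains log entries efficiently.
The process analyzes user sessions reliably. The sy
Error handling maintains thread pools sequentially.
                                                   
The process transforms cached results concurrently.
                                                   
                                                   
                                                   
                                                   
                                                   
                                                   
                                                   
                                                   
                                                   
                                                   
                                                   
                                                   
                                                   
                                                   


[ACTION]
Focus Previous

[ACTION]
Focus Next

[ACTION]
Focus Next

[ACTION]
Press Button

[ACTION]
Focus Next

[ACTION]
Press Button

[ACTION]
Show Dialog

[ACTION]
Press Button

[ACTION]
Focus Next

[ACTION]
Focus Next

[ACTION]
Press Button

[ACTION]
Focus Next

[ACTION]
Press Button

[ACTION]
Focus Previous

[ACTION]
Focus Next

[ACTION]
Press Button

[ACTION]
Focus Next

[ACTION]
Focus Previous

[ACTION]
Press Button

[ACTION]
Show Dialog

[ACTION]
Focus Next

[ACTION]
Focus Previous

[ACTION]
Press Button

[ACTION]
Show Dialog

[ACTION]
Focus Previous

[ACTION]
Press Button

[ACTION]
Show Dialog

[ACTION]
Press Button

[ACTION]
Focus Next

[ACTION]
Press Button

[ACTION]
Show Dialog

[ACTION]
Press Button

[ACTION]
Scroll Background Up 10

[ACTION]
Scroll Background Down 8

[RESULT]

                                                   
The process transforms cached results concurrently.
                                                   
                                                   
                                                   
                                                   
                                                   
                                                   
                                                   
                                                   
                                                   
                                                   
                                                   
                                                   
                                                   
                                                   
                                                   
                                                   
                                                   
                                                   
                                                   
                                                   
                                                   
                                                   


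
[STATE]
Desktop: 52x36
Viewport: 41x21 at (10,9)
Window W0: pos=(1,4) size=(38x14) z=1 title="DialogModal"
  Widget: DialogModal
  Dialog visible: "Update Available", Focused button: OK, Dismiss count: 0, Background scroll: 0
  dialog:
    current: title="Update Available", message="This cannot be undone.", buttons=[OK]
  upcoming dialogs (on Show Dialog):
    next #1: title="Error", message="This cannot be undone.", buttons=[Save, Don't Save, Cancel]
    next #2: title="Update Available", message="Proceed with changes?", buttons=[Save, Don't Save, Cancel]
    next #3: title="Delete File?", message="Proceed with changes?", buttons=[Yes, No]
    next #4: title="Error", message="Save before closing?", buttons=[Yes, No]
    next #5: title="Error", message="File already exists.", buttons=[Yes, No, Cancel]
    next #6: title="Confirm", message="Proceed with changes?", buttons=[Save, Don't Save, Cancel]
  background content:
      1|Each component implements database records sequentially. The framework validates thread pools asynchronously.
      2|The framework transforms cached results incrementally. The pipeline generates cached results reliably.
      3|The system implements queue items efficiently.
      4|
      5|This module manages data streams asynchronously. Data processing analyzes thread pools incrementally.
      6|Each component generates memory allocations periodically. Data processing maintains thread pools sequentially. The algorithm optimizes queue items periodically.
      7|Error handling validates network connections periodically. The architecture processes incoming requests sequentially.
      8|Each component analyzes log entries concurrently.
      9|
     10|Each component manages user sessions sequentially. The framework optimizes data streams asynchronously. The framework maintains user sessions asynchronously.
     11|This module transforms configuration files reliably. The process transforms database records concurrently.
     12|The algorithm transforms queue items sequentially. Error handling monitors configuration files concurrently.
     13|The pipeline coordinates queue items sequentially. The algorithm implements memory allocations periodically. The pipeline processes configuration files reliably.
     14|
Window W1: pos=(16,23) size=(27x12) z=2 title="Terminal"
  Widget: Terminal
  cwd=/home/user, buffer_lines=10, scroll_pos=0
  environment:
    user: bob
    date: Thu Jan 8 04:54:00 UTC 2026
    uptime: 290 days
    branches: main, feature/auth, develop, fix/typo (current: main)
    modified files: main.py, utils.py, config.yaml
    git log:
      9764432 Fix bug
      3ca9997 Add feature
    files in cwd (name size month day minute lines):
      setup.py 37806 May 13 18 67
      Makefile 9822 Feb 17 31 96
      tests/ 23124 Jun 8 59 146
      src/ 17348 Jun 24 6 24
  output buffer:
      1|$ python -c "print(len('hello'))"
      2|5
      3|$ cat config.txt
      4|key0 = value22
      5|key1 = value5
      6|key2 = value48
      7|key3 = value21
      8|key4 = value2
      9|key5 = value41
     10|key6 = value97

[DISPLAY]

──────────────────────┐ms ef┃            
  Update Available    │     ┃            
his cannot be undone. │s asy┃            
        [OK]          │ allo┃            
──────────────────────┘k con┃            
ponent analyzes log entries ┃            
                            ┃            
ponent manages user sessions┃            
━━━━━━━━━━━━━━━━━━━━━━━━━━━━┛            
                                         
                                         
                                         
                                         
                                         
      ┏━━━━━━━━━━━━━━━━━━━━━━━━━┓        
      ┃ Terminal                ┃        
      ┠─────────────────────────┨        
      ┃$ python -c "print(len('h┃        
      ┃5                        ┃        
      ┃$ cat config.txt         ┃        
      ┃key0 = value22           ┃        


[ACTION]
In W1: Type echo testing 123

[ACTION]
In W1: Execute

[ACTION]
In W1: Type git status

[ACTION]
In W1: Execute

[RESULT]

──────────────────────┐ms ef┃            
  Update Available    │     ┃            
his cannot be undone. │s asy┃            
        [OK]          │ allo┃            
──────────────────────┘k con┃            
ponent analyzes log entries ┃            
                            ┃            
ponent manages user sessions┃            
━━━━━━━━━━━━━━━━━━━━━━━━━━━━┛            
                                         
                                         
                                         
                                         
                                         
      ┏━━━━━━━━━━━━━━━━━━━━━━━━━┓        
      ┃ Terminal                ┃        
      ┠─────────────────────────┨        
      ┃$ git status             ┃        
      ┃On branch main           ┃        
      ┃Changes not staged for co┃        
      ┃                         ┃        


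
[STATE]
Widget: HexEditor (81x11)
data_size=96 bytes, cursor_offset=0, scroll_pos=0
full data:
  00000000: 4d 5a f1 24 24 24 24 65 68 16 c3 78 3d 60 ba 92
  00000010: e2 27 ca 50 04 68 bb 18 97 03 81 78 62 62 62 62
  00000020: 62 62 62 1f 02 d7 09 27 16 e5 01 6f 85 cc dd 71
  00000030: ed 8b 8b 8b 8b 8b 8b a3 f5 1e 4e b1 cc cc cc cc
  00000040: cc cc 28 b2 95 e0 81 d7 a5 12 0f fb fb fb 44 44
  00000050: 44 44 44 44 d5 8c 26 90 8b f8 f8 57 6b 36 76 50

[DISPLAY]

00000000  4D 5a f1 24 24 24 24 65  68 16 c3 78 3d 60 ba 92  |MZ.$$$$eh..x=`..|   
00000010  e2 27 ca 50 04 68 bb 18  97 03 81 78 62 62 62 62  |.'.P.h.....xbbbb|   
00000020  62 62 62 1f 02 d7 09 27  16 e5 01 6f 85 cc dd 71  |bbb....'...o...q|   
00000030  ed 8b 8b 8b 8b 8b 8b a3  f5 1e 4e b1 cc cc cc cc  |..........N.....|   
00000040  cc cc 28 b2 95 e0 81 d7  a5 12 0f fb fb fb 44 44  |..(...........DD|   
00000050  44 44 44 44 d5 8c 26 90  8b f8 f8 57 6b 36 76 50  |DDDD..&....Wk6vP|   
                                                                                 
                                                                                 
                                                                                 
                                                                                 
                                                                                 


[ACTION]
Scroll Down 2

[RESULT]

00000020  62 62 62 1f 02 d7 09 27  16 e5 01 6f 85 cc dd 71  |bbb....'...o...q|   
00000030  ed 8b 8b 8b 8b 8b 8b a3  f5 1e 4e b1 cc cc cc cc  |..........N.....|   
00000040  cc cc 28 b2 95 e0 81 d7  a5 12 0f fb fb fb 44 44  |..(...........DD|   
00000050  44 44 44 44 d5 8c 26 90  8b f8 f8 57 6b 36 76 50  |DDDD..&....Wk6vP|   
                                                                                 
                                                                                 
                                                                                 
                                                                                 
                                                                                 
                                                                                 
                                                                                 


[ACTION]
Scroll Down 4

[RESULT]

00000050  44 44 44 44 d5 8c 26 90  8b f8 f8 57 6b 36 76 50  |DDDD..&....Wk6vP|   
                                                                                 
                                                                                 
                                                                                 
                                                                                 
                                                                                 
                                                                                 
                                                                                 
                                                                                 
                                                                                 
                                                                                 


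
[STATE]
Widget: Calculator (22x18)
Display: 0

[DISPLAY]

                     0
┌───┬───┬───┬───┐     
│ 7 │ 8 │ 9 │ ÷ │     
├───┼───┼───┼───┤     
│ 4 │ 5 │ 6 │ × │     
├───┼───┼───┼───┤     
│ 1 │ 2 │ 3 │ - │     
├───┼───┼───┼───┤     
│ 0 │ . │ = │ + │     
├───┼───┼───┼───┤     
│ C │ MC│ MR│ M+│     
└───┴───┴───┴───┘     
                      
                      
                      
                      
                      
                      


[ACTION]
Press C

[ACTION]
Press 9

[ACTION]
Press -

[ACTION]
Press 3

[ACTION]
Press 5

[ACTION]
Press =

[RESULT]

                   -26
┌───┬───┬───┬───┐     
│ 7 │ 8 │ 9 │ ÷ │     
├───┼───┼───┼───┤     
│ 4 │ 5 │ 6 │ × │     
├───┼───┼───┼───┤     
│ 1 │ 2 │ 3 │ - │     
├───┼───┼───┼───┤     
│ 0 │ . │ = │ + │     
├───┼───┼───┼───┤     
│ C │ MC│ MR│ M+│     
└───┴───┴───┴───┘     
                      
                      
                      
                      
                      
                      


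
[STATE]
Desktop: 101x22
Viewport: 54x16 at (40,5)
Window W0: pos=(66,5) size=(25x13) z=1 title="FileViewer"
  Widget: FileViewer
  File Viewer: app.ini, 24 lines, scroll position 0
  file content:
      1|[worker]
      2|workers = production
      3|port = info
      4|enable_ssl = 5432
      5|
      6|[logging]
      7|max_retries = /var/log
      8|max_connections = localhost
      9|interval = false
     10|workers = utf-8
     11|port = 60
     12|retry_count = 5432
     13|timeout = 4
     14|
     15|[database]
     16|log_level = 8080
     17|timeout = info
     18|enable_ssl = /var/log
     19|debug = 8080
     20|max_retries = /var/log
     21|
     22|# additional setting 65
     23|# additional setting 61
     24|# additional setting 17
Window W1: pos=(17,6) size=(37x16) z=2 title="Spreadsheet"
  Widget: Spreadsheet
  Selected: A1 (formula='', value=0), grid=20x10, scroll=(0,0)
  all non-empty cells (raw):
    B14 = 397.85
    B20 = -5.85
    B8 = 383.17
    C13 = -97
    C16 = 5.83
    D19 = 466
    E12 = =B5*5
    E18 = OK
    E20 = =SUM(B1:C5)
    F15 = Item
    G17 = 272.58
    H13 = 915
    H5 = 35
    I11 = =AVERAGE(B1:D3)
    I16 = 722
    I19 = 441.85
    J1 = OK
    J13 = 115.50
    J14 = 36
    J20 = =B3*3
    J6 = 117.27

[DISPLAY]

                          ┏━━━━━━━━━━━━━━━━━━━━━━━┓   
━━━━━━━━━━━━━┓            ┃ FileViewer            ┃   
             ┃            ┠───────────────────────┨   
─────────────┨            ┃[worker]              ▲┃   
             ┃            ┃workers = production  █┃   
 C       D   ┃            ┃port = info           ░┃   
-------------┃            ┃enable_ssl = 5432     ░┃   
     0       ┃            ┃                      ░┃   
     0       ┃            ┃[logging]             ░┃   
     0       ┃            ┃max_retries = /var/log░┃   
     0       ┃            ┃max_connections = loca░┃   
     0       ┃            ┃interval = false      ▼┃   
     0       ┃            ┗━━━━━━━━━━━━━━━━━━━━━━━┛   
     0       ┃                                        
     0       ┃                                        
     0       ┃                                        


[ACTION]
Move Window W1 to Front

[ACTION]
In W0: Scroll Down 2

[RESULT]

                          ┏━━━━━━━━━━━━━━━━━━━━━━━┓   
━━━━━━━━━━━━━┓            ┃ FileViewer            ┃   
             ┃            ┠───────────────────────┨   
─────────────┨            ┃port = info           ▲┃   
             ┃            ┃enable_ssl = 5432     █┃   
 C       D   ┃            ┃                      ░┃   
-------------┃            ┃[logging]             ░┃   
     0       ┃            ┃max_retries = /var/log░┃   
     0       ┃            ┃max_connections = loca░┃   
     0       ┃            ┃interval = false      ░┃   
     0       ┃            ┃workers = utf-8       ░┃   
     0       ┃            ┃port = 60             ▼┃   
     0       ┃            ┗━━━━━━━━━━━━━━━━━━━━━━━┛   
     0       ┃                                        
     0       ┃                                        
     0       ┃                                        


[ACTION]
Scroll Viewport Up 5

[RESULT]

                                                      
                                                      
                                                      
                                                      
                                                      
                          ┏━━━━━━━━━━━━━━━━━━━━━━━┓   
━━━━━━━━━━━━━┓            ┃ FileViewer            ┃   
             ┃            ┠───────────────────────┨   
─────────────┨            ┃port = info           ▲┃   
             ┃            ┃enable_ssl = 5432     █┃   
 C       D   ┃            ┃                      ░┃   
-------------┃            ┃[logging]             ░┃   
     0       ┃            ┃max_retries = /var/log░┃   
     0       ┃            ┃max_connections = loca░┃   
     0       ┃            ┃interval = false      ░┃   
     0       ┃            ┃workers = utf-8       ░┃   


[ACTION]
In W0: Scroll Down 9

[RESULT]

                                                      
                                                      
                                                      
                                                      
                                                      
                          ┏━━━━━━━━━━━━━━━━━━━━━━━┓   
━━━━━━━━━━━━━┓            ┃ FileViewer            ┃   
             ┃            ┠───────────────────────┨   
─────────────┨            ┃retry_count = 5432    ▲┃   
             ┃            ┃timeout = 4           ░┃   
 C       D   ┃            ┃                      ░┃   
-------------┃            ┃[database]            ░┃   
     0       ┃            ┃log_level = 8080      ░┃   
     0       ┃            ┃timeout = info        ░┃   
     0       ┃            ┃enable_ssl = /var/log █┃   
     0       ┃            ┃debug = 8080          ░┃   


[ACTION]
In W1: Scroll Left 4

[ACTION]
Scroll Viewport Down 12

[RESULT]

━━━━━━━━━━━━━┓            ┃ FileViewer            ┃   
             ┃            ┠───────────────────────┨   
─────────────┨            ┃retry_count = 5432    ▲┃   
             ┃            ┃timeout = 4           ░┃   
 C       D   ┃            ┃                      ░┃   
-------------┃            ┃[database]            ░┃   
     0       ┃            ┃log_level = 8080      ░┃   
     0       ┃            ┃timeout = info        ░┃   
     0       ┃            ┃enable_ssl = /var/log █┃   
     0       ┃            ┃debug = 8080          ░┃   
     0       ┃            ┃max_retries = /var/log▼┃   
     0       ┃            ┗━━━━━━━━━━━━━━━━━━━━━━━┛   
     0       ┃                                        
     0       ┃                                        
     0       ┃                                        
━━━━━━━━━━━━━┛                                        
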